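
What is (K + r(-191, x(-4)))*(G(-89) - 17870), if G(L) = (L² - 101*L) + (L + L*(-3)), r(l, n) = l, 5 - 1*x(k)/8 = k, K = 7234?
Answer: -5507626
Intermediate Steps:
x(k) = 40 - 8*k
G(L) = L² - 103*L (G(L) = (L² - 101*L) + (L - 3*L) = (L² - 101*L) - 2*L = L² - 103*L)
(K + r(-191, x(-4)))*(G(-89) - 17870) = (7234 - 191)*(-89*(-103 - 89) - 17870) = 7043*(-89*(-192) - 17870) = 7043*(17088 - 17870) = 7043*(-782) = -5507626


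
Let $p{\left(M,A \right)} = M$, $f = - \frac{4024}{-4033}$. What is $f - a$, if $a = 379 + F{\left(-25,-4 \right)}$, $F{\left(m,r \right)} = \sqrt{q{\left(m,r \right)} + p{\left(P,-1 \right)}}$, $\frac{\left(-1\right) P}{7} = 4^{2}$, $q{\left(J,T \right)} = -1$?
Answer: $- \frac{1524483}{4033} - i \sqrt{113} \approx -378.0 - 10.63 i$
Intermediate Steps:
$f = \frac{4024}{4033}$ ($f = \left(-4024\right) \left(- \frac{1}{4033}\right) = \frac{4024}{4033} \approx 0.99777$)
$P = -112$ ($P = - 7 \cdot 4^{2} = \left(-7\right) 16 = -112$)
$F{\left(m,r \right)} = i \sqrt{113}$ ($F{\left(m,r \right)} = \sqrt{-1 - 112} = \sqrt{-113} = i \sqrt{113}$)
$a = 379 + i \sqrt{113} \approx 379.0 + 10.63 i$
$f - a = \frac{4024}{4033} - \left(379 + i \sqrt{113}\right) = - \frac{1524483}{4033} - i \sqrt{113}$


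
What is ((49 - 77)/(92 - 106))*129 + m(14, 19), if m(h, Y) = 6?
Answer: 264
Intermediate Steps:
((49 - 77)/(92 - 106))*129 + m(14, 19) = ((49 - 77)/(92 - 106))*129 + 6 = -28/(-14)*129 + 6 = -28*(-1/14)*129 + 6 = 2*129 + 6 = 258 + 6 = 264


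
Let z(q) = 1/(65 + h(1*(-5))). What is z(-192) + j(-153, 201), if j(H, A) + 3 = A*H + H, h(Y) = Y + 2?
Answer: -1916357/62 ≈ -30909.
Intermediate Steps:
h(Y) = 2 + Y
j(H, A) = -3 + H + A*H (j(H, A) = -3 + (A*H + H) = -3 + (H + A*H) = -3 + H + A*H)
z(q) = 1/62 (z(q) = 1/(65 + (2 + 1*(-5))) = 1/(65 + (2 - 5)) = 1/(65 - 3) = 1/62)
z(-192) + j(-153, 201) = 1/62 + (-3 - 153 + 201*(-153)) = 1/62 + (-3 - 153 - 30753) = 1/62 - 30909 = -1916357/62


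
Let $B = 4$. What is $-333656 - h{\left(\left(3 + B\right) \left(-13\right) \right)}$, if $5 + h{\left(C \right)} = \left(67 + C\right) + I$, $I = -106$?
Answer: $-333521$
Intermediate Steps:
$h{\left(C \right)} = -44 + C$ ($h{\left(C \right)} = -5 + \left(\left(67 + C\right) - 106\right) = -5 + \left(-39 + C\right) = -44 + C$)
$-333656 - h{\left(\left(3 + B\right) \left(-13\right) \right)} = -333656 - \left(-44 + \left(3 + 4\right) \left(-13\right)\right) = -333656 - \left(-44 + 7 \left(-13\right)\right) = -333656 - \left(-44 - 91\right) = -333656 - -135 = -333656 + 135 = -333521$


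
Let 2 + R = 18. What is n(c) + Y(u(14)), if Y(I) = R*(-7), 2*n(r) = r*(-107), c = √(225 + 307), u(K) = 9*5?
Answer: -112 - 107*√133 ≈ -1346.0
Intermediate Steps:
R = 16 (R = -2 + 18 = 16)
u(K) = 45
c = 2*√133 (c = √532 = 2*√133 ≈ 23.065)
n(r) = -107*r/2 (n(r) = (r*(-107))/2 = (-107*r)/2 = -107*r/2)
Y(I) = -112 (Y(I) = 16*(-7) = -112)
n(c) + Y(u(14)) = -107*√133 - 112 = -112 - 107*√133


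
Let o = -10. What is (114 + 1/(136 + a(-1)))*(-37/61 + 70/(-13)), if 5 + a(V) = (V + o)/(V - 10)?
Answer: -71497799/104676 ≈ -683.04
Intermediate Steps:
a(V) = -4 (a(V) = -5 + (V - 10)/(V - 10) = -5 + (-10 + V)/(-10 + V) = -5 + 1 = -4)
(114 + 1/(136 + a(-1)))*(-37/61 + 70/(-13)) = (114 + 1/(136 - 4))*(-37/61 + 70/(-13)) = (114 + 1/132)*(-37*1/61 + 70*(-1/13)) = (114 + 1/132)*(-37/61 - 70/13) = (15049/132)*(-4751/793) = -71497799/104676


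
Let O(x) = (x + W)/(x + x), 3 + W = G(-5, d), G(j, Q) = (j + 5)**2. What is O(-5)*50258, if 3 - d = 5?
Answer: 201032/5 ≈ 40206.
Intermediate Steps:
d = -2 (d = 3 - 1*5 = 3 - 5 = -2)
G(j, Q) = (5 + j)**2
W = -3 (W = -3 + (5 - 5)**2 = -3 + 0**2 = -3 + 0 = -3)
O(x) = (-3 + x)/(2*x) (O(x) = (x - 3)/(x + x) = (-3 + x)/((2*x)) = (-3 + x)*(1/(2*x)) = (-3 + x)/(2*x))
O(-5)*50258 = ((1/2)*(-3 - 5)/(-5))*50258 = ((1/2)*(-1/5)*(-8))*50258 = (4/5)*50258 = 201032/5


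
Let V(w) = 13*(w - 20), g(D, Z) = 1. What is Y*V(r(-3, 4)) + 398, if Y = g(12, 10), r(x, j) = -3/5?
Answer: 651/5 ≈ 130.20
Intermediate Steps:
r(x, j) = -⅗ (r(x, j) = -3*⅕ = -⅗)
Y = 1
V(w) = -260 + 13*w (V(w) = 13*(-20 + w) = -260 + 13*w)
Y*V(r(-3, 4)) + 398 = 1*(-260 + 13*(-⅗)) + 398 = 1*(-260 - 39/5) + 398 = 1*(-1339/5) + 398 = -1339/5 + 398 = 651/5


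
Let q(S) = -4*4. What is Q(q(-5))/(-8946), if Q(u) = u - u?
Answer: 0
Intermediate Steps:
q(S) = -16
Q(u) = 0
Q(q(-5))/(-8946) = 0/(-8946) = 0*(-1/8946) = 0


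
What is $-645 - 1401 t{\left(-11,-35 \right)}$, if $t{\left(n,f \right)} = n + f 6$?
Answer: $308976$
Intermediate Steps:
$t{\left(n,f \right)} = n + 6 f$
$-645 - 1401 t{\left(-11,-35 \right)} = -645 - 1401 \left(-11 + 6 \left(-35\right)\right) = -645 - 1401 \left(-11 - 210\right) = -645 - -309621 = -645 + 309621 = 308976$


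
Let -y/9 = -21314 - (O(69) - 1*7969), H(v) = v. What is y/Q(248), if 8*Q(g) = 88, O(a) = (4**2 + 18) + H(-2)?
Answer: 120393/11 ≈ 10945.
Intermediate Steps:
O(a) = 32 (O(a) = (4**2 + 18) - 2 = (16 + 18) - 2 = 34 - 2 = 32)
Q(g) = 11 (Q(g) = (1/8)*88 = 11)
y = 120393 (y = -9*(-21314 - (32 - 1*7969)) = -9*(-21314 - (32 - 7969)) = -9*(-21314 - 1*(-7937)) = -9*(-21314 + 7937) = -9*(-13377) = 120393)
y/Q(248) = 120393/11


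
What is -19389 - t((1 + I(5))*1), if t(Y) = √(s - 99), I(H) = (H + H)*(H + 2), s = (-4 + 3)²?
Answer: -19389 - 7*I*√2 ≈ -19389.0 - 9.8995*I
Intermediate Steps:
s = 1 (s = (-1)² = 1)
I(H) = 2*H*(2 + H) (I(H) = (2*H)*(2 + H) = 2*H*(2 + H))
t(Y) = 7*I*√2 (t(Y) = √(1 - 99) = √(-98) = 7*I*√2)
-19389 - t((1 + I(5))*1) = -19389 - 7*I*√2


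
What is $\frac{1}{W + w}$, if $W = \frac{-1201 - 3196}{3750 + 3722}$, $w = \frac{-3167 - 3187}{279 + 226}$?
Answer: $- \frac{3773360}{49697573} \approx -0.075926$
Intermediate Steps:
$w = - \frac{6354}{505} \approx -12.582$
$W = - \frac{4397}{7472} \approx -0.58846$
$\frac{1}{W + w} = \frac{1}{- \frac{4397}{7472} - \frac{6354}{505}} = \frac{1}{- \frac{49697573}{3773360}} = - \frac{3773360}{49697573}$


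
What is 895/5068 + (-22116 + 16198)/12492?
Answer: -4703021/15827364 ≈ -0.29714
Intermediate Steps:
895/5068 + (-22116 + 16198)/12492 = 895*(1/5068) - 5918*1/12492 = 895/5068 - 2959/6246 = -4703021/15827364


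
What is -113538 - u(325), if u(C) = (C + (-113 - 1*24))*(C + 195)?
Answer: -211298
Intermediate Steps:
u(C) = (-137 + C)*(195 + C) (u(C) = (C + (-113 - 24))*(195 + C) = (C - 137)*(195 + C) = (-137 + C)*(195 + C))
-113538 - u(325) = -113538 - (-26715 + 325² + 58*325) = -113538 - (-26715 + 105625 + 18850) = -113538 - 1*97760 = -113538 - 97760 = -211298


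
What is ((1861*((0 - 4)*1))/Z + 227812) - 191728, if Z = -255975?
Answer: 9236609344/255975 ≈ 36084.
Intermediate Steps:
((1861*((0 - 4)*1))/Z + 227812) - 191728 = ((1861*((0 - 4)*1))/(-255975) + 227812) - 191728 = ((1861*(-4*1))*(-1/255975) + 227812) - 191728 = ((1861*(-4))*(-1/255975) + 227812) - 191728 = (-7444*(-1/255975) + 227812) - 191728 = (7444/255975 + 227812) - 191728 = 58314184144/255975 - 191728 = 9236609344/255975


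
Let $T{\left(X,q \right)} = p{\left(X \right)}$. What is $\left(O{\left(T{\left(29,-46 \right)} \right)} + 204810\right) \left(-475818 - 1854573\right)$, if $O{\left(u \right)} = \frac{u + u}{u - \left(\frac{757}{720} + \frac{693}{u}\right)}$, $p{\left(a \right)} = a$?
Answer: $- \frac{40384675616447610}{84607} \approx -4.7732 \cdot 10^{11}$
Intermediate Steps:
$T{\left(X,q \right)} = X$
$O{\left(u \right)} = \frac{2 u}{- \frac{757}{720} + u - \frac{693}{u}}$ ($O{\left(u \right)} = \frac{2 u}{u - \left(\frac{757}{720} + \frac{693}{u}\right)} = \frac{2 u}{- \frac{757}{720} + u - \frac{693}{u}}$)
$\left(O{\left(T{\left(29,-46 \right)} \right)} + 204810\right) \left(-475818 - 1854573\right) = \left(\frac{1440 \cdot 29^{2}}{-498960 - 21953 + 720 \cdot 29^{2}} + 204810\right) \left(-475818 - 1854573\right) = \left(1440 \cdot 841 \frac{1}{-498960 - 21953 + 720 \cdot 841} + 204810\right) \left(-2330391\right) = \left(1440 \cdot 841 \frac{1}{-498960 - 21953 + 605520} + 204810\right) \left(-2330391\right) = \left(1440 \cdot 841 \cdot \frac{1}{84607} + 204810\right) \left(-2330391\right) = \left(\frac{1211040}{84607} + 204810\right) \left(-2330391\right) = \frac{17329570710}{84607} \left(-2330391\right) = - \frac{40384675616447610}{84607}$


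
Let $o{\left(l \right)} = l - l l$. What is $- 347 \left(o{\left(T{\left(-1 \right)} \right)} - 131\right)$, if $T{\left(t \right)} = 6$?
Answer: $55867$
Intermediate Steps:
$o{\left(l \right)} = l - l^{2}$
$- 347 \left(o{\left(T{\left(-1 \right)} \right)} - 131\right) = - 347 \left(6 \left(1 - 6\right) - 131\right) = - 347 \left(6 \left(-5\right) - 131\right) = - 347 \left(-30 - 131\right) = \left(-347\right) \left(-161\right) = 55867$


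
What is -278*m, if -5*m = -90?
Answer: -5004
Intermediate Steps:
m = 18 (m = -⅕*(-90) = 18)
-278*m = -278*18 = -5004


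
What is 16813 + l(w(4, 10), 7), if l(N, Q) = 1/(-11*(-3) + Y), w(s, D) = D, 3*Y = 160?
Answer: 4354570/259 ≈ 16813.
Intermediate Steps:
Y = 160/3 (Y = (⅓)*160 = 160/3 ≈ 53.333)
l(N, Q) = 3/259 (l(N, Q) = 1/(-11*(-3) + 160/3) = 1/(33 + 160/3) = 1/(259/3) = 3/259)
16813 + l(w(4, 10), 7) = 16813 + 3/259 = 4354570/259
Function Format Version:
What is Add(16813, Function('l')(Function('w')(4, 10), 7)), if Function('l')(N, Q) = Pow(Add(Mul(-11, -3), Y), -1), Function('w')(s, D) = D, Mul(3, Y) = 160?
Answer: Rational(4354570, 259) ≈ 16813.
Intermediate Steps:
Y = Rational(160, 3) (Y = Mul(Rational(1, 3), 160) = Rational(160, 3) ≈ 53.333)
Function('l')(N, Q) = Rational(3, 259) (Function('l')(N, Q) = Pow(Add(Mul(-11, -3), Rational(160, 3)), -1) = Pow(Add(33, Rational(160, 3)), -1) = Pow(Rational(259, 3), -1) = Rational(3, 259))
Add(16813, Function('l')(Function('w')(4, 10), 7)) = Add(16813, Rational(3, 259)) = Rational(4354570, 259)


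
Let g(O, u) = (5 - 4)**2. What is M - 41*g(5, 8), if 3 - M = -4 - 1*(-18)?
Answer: -52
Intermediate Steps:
M = -11 (M = 3 - (-4 - 1*(-18)) = 3 - (-4 + 18) = 3 - 1*14 = 3 - 14 = -11)
g(O, u) = 1 (g(O, u) = 1**2 = 1)
M - 41*g(5, 8) = -11 - 41*1 = -11 - 41 = -52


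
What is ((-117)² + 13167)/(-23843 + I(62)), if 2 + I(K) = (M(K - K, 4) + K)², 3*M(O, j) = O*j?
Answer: -8952/6667 ≈ -1.3427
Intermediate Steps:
M(O, j) = O*j/3 (M(O, j) = (O*j)/3 = O*j/3)
I(K) = -2 + K² (I(K) = -2 + ((⅓)*(K - K)*4 + K)² = -2 + ((⅓)*0*4 + K)² = -2 + (0 + K)² = -2 + K²)
((-117)² + 13167)/(-23843 + I(62)) = ((-117)² + 13167)/(-23843 + (-2 + 62²)) = (13689 + 13167)/(-23843 + (-2 + 3844)) = 26856/(-23843 + 3842) = 26856/(-20001) = 26856*(-1/20001) = -8952/6667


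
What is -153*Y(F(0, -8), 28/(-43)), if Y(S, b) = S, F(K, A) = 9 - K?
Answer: -1377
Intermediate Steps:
-153*Y(F(0, -8), 28/(-43)) = -153*(9 - 1*0) = -153*(9 + 0) = -153*9 = -1377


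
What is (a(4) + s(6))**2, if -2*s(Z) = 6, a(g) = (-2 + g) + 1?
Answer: 0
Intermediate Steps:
a(g) = -1 + g
s(Z) = -3 (s(Z) = -1/2*6 = -3)
(a(4) + s(6))**2 = ((-1 + 4) - 3)**2 = (3 - 3)**2 = 0**2 = 0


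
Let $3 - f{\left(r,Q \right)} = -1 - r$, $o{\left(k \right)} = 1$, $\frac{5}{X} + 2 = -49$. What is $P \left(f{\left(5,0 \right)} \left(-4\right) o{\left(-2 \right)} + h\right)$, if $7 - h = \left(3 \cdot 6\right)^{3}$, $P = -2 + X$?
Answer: $\frac{627127}{51} \approx 12297.0$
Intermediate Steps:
$X = - \frac{5}{51}$ ($X = \frac{5}{-2 - 49} = \frac{5}{-51} = 5 \left(- \frac{1}{51}\right) = - \frac{5}{51} \approx -0.098039$)
$f{\left(r,Q \right)} = 4 + r$ ($f{\left(r,Q \right)} = 3 - \left(-1 - r\right) = 3 + \left(1 + r\right) = 4 + r$)
$P = - \frac{107}{51}$ ($P = -2 - \frac{5}{51} = - \frac{107}{51} \approx -2.098$)
$h = -5825$ ($h = 7 - \left(3 \cdot 6\right)^{3} = 7 - 18^{3} = 7 - 5832 = -5825$)
$P \left(f{\left(5,0 \right)} \left(-4\right) o{\left(-2 \right)} + h\right) = - \frac{107 \left(\left(4 + 5\right) \left(-4\right) 1 - 5825\right)}{51} = - \frac{107 \left(9 \left(-4\right) 1 - 5825\right)}{51} = - \frac{107 \left(\left(-36\right) 1 - 5825\right)}{51} = - \frac{107 \left(-36 - 5825\right)}{51} = \left(- \frac{107}{51}\right) \left(-5861\right) = \frac{627127}{51}$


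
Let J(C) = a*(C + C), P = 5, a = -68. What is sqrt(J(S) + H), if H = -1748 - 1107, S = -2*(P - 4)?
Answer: 3*I*sqrt(287) ≈ 50.823*I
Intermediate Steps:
S = -2 (S = -2*(5 - 4) = -2*1 = -2)
J(C) = -136*C (J(C) = -68*(C + C) = -136*C)
H = -2855
sqrt(J(S) + H) = sqrt(-136*(-2) - 2855) = sqrt(272 - 2855) = sqrt(-2583) = 3*I*sqrt(287)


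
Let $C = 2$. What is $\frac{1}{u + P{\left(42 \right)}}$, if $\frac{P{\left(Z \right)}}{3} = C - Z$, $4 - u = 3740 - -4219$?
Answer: $- \frac{1}{8075} \approx -0.00012384$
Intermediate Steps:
$u = -7955$ ($u = 4 - \left(3740 - -4219\right) = 4 - \left(3740 + 4219\right) = 4 - 7959 = -7955$)
$P{\left(Z \right)} = 6 - 3 Z$ ($P{\left(Z \right)} = 3 \left(2 - Z\right) = 6 - 3 Z$)
$\frac{1}{u + P{\left(42 \right)}} = \frac{1}{-7955 + \left(6 - 126\right)} = \frac{1}{-7955 - 120} = \frac{1}{-8075} = - \frac{1}{8075}$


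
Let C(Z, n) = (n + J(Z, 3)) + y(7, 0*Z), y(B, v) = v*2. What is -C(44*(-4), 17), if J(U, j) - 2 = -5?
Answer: -14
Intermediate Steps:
J(U, j) = -3 (J(U, j) = 2 - 5 = -3)
y(B, v) = 2*v
C(Z, n) = -3 + n (C(Z, n) = (n - 3) + 2*(0*Z) = (-3 + n) + 2*0 = (-3 + n) + 0 = -3 + n)
-C(44*(-4), 17) = -(-3 + 17) = -1*14 = -14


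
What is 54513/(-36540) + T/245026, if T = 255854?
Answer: -222677621/497402780 ≈ -0.44768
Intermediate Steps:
54513/(-36540) + T/245026 = 54513/(-36540) + 255854/245026 = 54513*(-1/36540) + 255854*(1/245026) = -6057/4060 + 127927/122513 = -222677621/497402780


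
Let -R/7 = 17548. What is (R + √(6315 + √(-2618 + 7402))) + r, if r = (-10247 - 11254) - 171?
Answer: -144508 + √(6315 + 4*√299) ≈ -1.4443e+5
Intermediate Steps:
R = -122836 (R = -7*17548 = -122836)
r = -21672 (r = -21501 - 171 = -21672)
(R + √(6315 + √(-2618 + 7402))) + r = (-122836 + √(6315 + √(-2618 + 7402))) - 21672 = (-122836 + √(6315 + √4784)) - 21672 = (-122836 + √(6315 + 4*√299)) - 21672 = -144508 + √(6315 + 4*√299)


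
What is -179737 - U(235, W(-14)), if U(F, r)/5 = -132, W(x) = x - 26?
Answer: -179077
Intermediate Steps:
W(x) = -26 + x
U(F, r) = -660 (U(F, r) = 5*(-132) = -660)
-179737 - U(235, W(-14)) = -179737 - 1*(-660) = -179737 + 660 = -179077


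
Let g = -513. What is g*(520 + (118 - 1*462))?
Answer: -90288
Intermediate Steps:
g*(520 + (118 - 1*462)) = -513*(520 + (118 - 1*462)) = -513*(520 + (118 - 462)) = -513*(520 - 344) = -513*176 = -90288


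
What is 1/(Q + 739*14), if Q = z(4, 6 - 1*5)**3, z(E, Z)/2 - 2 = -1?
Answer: 1/10354 ≈ 9.6581e-5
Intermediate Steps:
z(E, Z) = 2 (z(E, Z) = 4 + 2*(-1) = 4 - 2 = 2)
Q = 8 (Q = 2**3 = 8)
1/(Q + 739*14) = 1/(8 + 739*14) = 1/(8 + 10346) = 1/10354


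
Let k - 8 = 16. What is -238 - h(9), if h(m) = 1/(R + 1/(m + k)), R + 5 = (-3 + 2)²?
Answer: -31145/131 ≈ -237.75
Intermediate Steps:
k = 24 (k = 8 + 16 = 24)
R = -4 (R = -5 + (-3 + 2)² = -5 + (-1)² = -5 + 1 = -4)
h(m) = 1/(-4 + 1/(24 + m)) (h(m) = 1/(-4 + 1/(m + 24)) = 1/(-4 + 1/(24 + m)))
-238 - h(9) = -238 - (-24 - 1*9)/(95 + 4*9) = -238 - (-24 - 9)/(95 + 36) = -238 - (-33)/131 = -238 - 1*(-33/131) = -238 + 33/131 = -31145/131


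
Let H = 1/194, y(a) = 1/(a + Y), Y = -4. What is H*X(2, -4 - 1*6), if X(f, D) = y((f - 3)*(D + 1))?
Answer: 1/970 ≈ 0.0010309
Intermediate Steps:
y(a) = 1/(-4 + a) (y(a) = 1/(a - 4) = 1/(-4 + a))
X(f, D) = 1/(-4 + (1 + D)*(-3 + f)) (X(f, D) = 1/(-4 + (f - 3)*(D + 1)) = 1/(-4 + (-3 + f)*(1 + D)) = 1/(-4 + (1 + D)*(-3 + f)))
H = 1/194 ≈ 0.0051546
H*X(2, -4 - 1*6) = 1/(194*(-7 + 2 - 3*(-4 - 1*6) + (-4 - 1*6)*2)) = 1/(194*(-7 + 2 - 3*(-4 - 6) + (-4 - 6)*2)) = 1/(194*(-7 + 2 - 3*(-10) - 10*2)) = 1/(194*(-7 + 2 + 30 - 20)) = (1/194)/5 = (1/194)*(⅕) = 1/970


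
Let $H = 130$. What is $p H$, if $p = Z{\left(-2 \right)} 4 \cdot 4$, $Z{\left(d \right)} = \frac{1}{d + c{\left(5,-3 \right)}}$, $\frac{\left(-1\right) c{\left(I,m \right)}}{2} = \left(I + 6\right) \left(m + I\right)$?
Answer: $- \frac{1040}{23} \approx -45.217$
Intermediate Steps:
$c{\left(I,m \right)} = - 2 \left(6 + I\right) \left(I + m\right)$ ($c{\left(I,m \right)} = - 2 \left(I + 6\right) \left(m + I\right) = - 2 \left(6 + I\right) \left(I + m\right)$)
$Z{\left(d \right)} = \frac{1}{-44 + d}$ ($Z{\left(d \right)} = \frac{1}{d - \left(24 - 30 + 50\right)} = \frac{1}{d + \left(-60 + 36 - 50 + 30\right)} = \frac{1}{d - 44} = \frac{1}{-44 + d}$)
$p = - \frac{8}{23}$ ($p = \frac{1}{-44 - 2} \cdot 4 \cdot 4 = \frac{1}{-46} \cdot 4 \cdot 4 = \left(- \frac{1}{46}\right) 4 \cdot 4 = \left(- \frac{2}{23}\right) 4 = - \frac{8}{23} \approx -0.34783$)
$p H = \left(- \frac{8}{23}\right) 130 = - \frac{1040}{23}$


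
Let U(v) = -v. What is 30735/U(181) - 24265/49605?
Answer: -305800328/1795701 ≈ -170.30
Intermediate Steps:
30735/U(181) - 24265/49605 = 30735/((-1*181)) - 24265/49605 = 30735/(-181) - 24265*1/49605 = 30735*(-1/181) - 4853/9921 = -30735/181 - 4853/9921 = -305800328/1795701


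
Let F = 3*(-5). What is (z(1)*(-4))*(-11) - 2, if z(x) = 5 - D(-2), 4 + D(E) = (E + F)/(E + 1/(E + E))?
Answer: 554/9 ≈ 61.556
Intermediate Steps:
F = -15
D(E) = -4 + (-15 + E)/(E + 1/(2*E)) (D(E) = -4 + (E - 15)/(E + 1/(E + E)) = -4 + (-15 + E)/(E + 1/(2*E)))
z(x) = 13/9 (z(x) = 5 - 2*(-2 - 15*(-2) - 3*(-2)**2)/(1 + 2*(-2)**2) = 5 - 2*(-2 + 30 - 3*4)/(1 + 2*4) = 5 - 2*(-2 + 30 - 12)/(1 + 8) = 5 - 2*16/9 = 5 - 1*32/9 = 5 - 32/9 = 13/9)
(z(1)*(-4))*(-11) - 2 = ((13/9)*(-4))*(-11) - 2 = -52/9*(-11) - 2 = 572/9 - 2 = 554/9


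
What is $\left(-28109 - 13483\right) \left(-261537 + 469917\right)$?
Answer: $-8666940960$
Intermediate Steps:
$\left(-28109 - 13483\right) \left(-261537 + 469917\right) = \left(-41592\right) 208380 = -8666940960$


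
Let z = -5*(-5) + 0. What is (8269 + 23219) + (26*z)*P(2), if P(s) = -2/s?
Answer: 30838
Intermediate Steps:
z = 25 (z = 25 + 0 = 25)
(8269 + 23219) + (26*z)*P(2) = (8269 + 23219) + (26*25)*(-2/2) = 31488 + 650*(-2*½) = 31488 + 650*(-1) = 31488 - 650 = 30838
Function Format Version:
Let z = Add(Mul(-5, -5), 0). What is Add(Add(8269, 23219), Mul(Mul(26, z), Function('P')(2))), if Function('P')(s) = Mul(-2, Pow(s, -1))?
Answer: 30838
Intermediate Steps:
z = 25 (z = Add(25, 0) = 25)
Add(Add(8269, 23219), Mul(Mul(26, z), Function('P')(2))) = Add(Add(8269, 23219), Mul(Mul(26, 25), Mul(-2, Pow(2, -1)))) = Add(31488, Mul(650, Mul(-2, Rational(1, 2)))) = Add(31488, Mul(650, -1)) = Add(31488, -650) = 30838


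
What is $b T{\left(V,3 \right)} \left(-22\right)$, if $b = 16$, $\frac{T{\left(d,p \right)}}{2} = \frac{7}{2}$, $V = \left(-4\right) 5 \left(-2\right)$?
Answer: $-2464$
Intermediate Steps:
$V = 40$ ($V = \left(-20\right) \left(-2\right) = 40$)
$T{\left(d,p \right)} = 7$ ($T{\left(d,p \right)} = 2 \cdot \frac{7}{2} = 7$)
$b T{\left(V,3 \right)} \left(-22\right) = 16 \cdot 7 \left(-22\right) = 112 \left(-22\right) = -2464$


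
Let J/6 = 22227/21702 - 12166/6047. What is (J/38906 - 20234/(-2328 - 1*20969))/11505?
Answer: 264848351912549/3508959259210632486 ≈ 7.5478e-5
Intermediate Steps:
J = -129619863/21871999 (J = 6*(22227/21702 - 12166/6047) = 6*(22227*(1/21702) - 12166*1/6047) = 6*(7409/7234 - 12166/6047) = 6*(-43206621/43743998) = -129619863/21871999 ≈ -5.9263)
(J/38906 - 20234/(-2328 - 1*20969))/11505 = (-129619863/21871999/38906 - 20234/(-2328 - 1*20969))/11505 = (-129619863/21871999*1/38906 - 20234/(-2328 - 20969))*(1/11505) = (-129619863/850951993094 - 20234/(-23297))*(1/11505) = (-129619863/850951993094 - 20234*(-1/23297))*(1/11505) = (-129619863/850951993094 + 20234/23297)*(1/11505) = (17215142874315685/19824628583110918)*(1/11505) = 264848351912549/3508959259210632486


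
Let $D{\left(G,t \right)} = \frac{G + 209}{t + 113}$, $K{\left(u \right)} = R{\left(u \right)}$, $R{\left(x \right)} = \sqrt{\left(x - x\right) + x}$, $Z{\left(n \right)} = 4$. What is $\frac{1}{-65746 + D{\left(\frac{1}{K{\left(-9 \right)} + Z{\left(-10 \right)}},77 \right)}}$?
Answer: $- \frac{29667385745}{1950479284083389} + \frac{285 i}{1950479284083389} \approx -1.521 \cdot 10^{-5} + 1.4612 \cdot 10^{-13} i$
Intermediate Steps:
$R{\left(x \right)} = \sqrt{x}$ ($R{\left(x \right)} = \sqrt{0 + x} = \sqrt{x}$)
$K{\left(u \right)} = \sqrt{u}$
$D{\left(G,t \right)} = \frac{209 + G}{113 + t}$
$\frac{1}{-65746 + D{\left(\frac{1}{K{\left(-9 \right)} + Z{\left(-10 \right)}},77 \right)}} = \frac{1}{-65746 + \frac{209 + \frac{1}{\sqrt{-9} + 4}}{113 + 77}} = \frac{1}{-65746 + \frac{209 + \frac{1}{3 i + 4}}{190}} = \frac{1}{-65746 + \frac{209 + \frac{1}{4 + 3 i}}{190}} = \frac{1}{-65746 + \frac{209 + \frac{4 - 3 i}{25}}{190}} = \frac{1}{-65746 + \left(\frac{11}{10} + \frac{4 - 3 i}{4750}\right)} = \frac{1}{- \frac{657449}{10} + \frac{4 - 3 i}{4750}}$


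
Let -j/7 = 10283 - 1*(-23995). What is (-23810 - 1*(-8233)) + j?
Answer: -255523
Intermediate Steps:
j = -239946 (j = -7*(10283 - 1*(-23995)) = -7*(10283 + 23995) = -7*34278 = -239946)
(-23810 - 1*(-8233)) + j = (-23810 - 1*(-8233)) - 239946 = (-23810 + 8233) - 239946 = -15577 - 239946 = -255523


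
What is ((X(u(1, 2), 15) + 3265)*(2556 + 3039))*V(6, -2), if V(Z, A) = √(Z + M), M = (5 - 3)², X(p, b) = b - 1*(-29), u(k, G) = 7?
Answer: 18513855*√10 ≈ 5.8546e+7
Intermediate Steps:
X(p, b) = 29 + b (X(p, b) = b + 29 = 29 + b)
M = 4 (M = 2² = 4)
V(Z, A) = √(4 + Z) (V(Z, A) = √(Z + 4) = √(4 + Z))
((X(u(1, 2), 15) + 3265)*(2556 + 3039))*V(6, -2) = (((29 + 15) + 3265)*(2556 + 3039))*√(4 + 6) = ((44 + 3265)*5595)*√10 = (3309*5595)*√10 = 18513855*√10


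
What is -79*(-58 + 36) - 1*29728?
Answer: -27990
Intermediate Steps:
-79*(-58 + 36) - 1*29728 = -79*(-22) - 29728 = 1738 - 29728 = -27990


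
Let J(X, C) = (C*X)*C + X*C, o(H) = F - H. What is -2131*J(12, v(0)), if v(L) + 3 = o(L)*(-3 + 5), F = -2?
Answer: -1074024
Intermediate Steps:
o(H) = -2 - H
v(L) = -7 - 2*L (v(L) = -3 + (-2 - L)*(-3 + 5) = -3 + (-2 - L)*2 = -3 + (-4 - 2*L) = -7 - 2*L)
J(X, C) = C*X + X*C**2 (J(X, C) = X*C**2 + C*X = C*X + X*C**2)
-2131*J(12, v(0)) = -2131*(-7 - 2*0)*12*(1 + (-7 - 2*0)) = -2131*(-7 + 0)*12*(1 + (-7 + 0)) = -(-14917)*12*(1 - 7) = -(-14917)*12*(-6) = -2131*504 = -1074024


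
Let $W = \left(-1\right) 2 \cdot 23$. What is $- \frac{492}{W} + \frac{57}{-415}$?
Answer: $\frac{100779}{9545} \approx 10.558$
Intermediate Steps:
$W = -46$ ($W = \left(-2\right) 23 = -46$)
$- \frac{492}{W} + \frac{57}{-415} = - \frac{492}{-46} + \frac{57}{-415} = \left(-492\right) \left(- \frac{1}{46}\right) + 57 \left(- \frac{1}{415}\right) = \frac{246}{23} - \frac{57}{415} = \frac{100779}{9545}$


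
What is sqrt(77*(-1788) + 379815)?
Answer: sqrt(242139) ≈ 492.08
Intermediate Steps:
sqrt(77*(-1788) + 379815) = sqrt(-137676 + 379815) = sqrt(242139)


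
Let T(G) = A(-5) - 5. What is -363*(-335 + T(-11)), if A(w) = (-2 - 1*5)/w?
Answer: 614559/5 ≈ 1.2291e+5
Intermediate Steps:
A(w) = -7/w (A(w) = (-2 - 5)/w = -7/w)
T(G) = -18/5 (T(G) = -7/(-5) - 5 = -7*(-1/5) - 5 = 7/5 - 5 = -18/5)
-363*(-335 + T(-11)) = -363*(-335 - 18/5) = -363*(-1693/5) = 614559/5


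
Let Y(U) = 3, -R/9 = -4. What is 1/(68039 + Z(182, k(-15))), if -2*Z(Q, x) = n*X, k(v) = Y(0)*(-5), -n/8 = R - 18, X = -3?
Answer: 1/67823 ≈ 1.4744e-5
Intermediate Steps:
R = 36 (R = -9*(-4) = 36)
n = -144 (n = -8*(36 - 18) = -8*18 = -144)
k(v) = -15 (k(v) = 3*(-5) = -15)
Z(Q, x) = -216 (Z(Q, x) = -(-72)*(-3) = -½*432 = -216)
1/(68039 + Z(182, k(-15))) = 1/(68039 - 216) = 1/67823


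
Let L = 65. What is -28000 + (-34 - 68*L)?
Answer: -32454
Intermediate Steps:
-28000 + (-34 - 68*L) = -28000 + (-34 - 68*65) = -28000 + (-34 - 4420) = -28000 - 4454 = -32454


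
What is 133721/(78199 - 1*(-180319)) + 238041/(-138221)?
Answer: -43054832897/35732616478 ≈ -1.2049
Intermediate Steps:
133721/(78199 - 1*(-180319)) + 238041/(-138221) = 133721/(78199 + 180319) + 238041*(-1/138221) = 133721/258518 - 238041/138221 = -43054832897/35732616478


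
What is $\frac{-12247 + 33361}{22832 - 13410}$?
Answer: $\frac{10557}{4711} \approx 2.2409$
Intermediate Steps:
$\frac{-12247 + 33361}{22832 - 13410} = \frac{21114}{22832 - 13410} = \frac{21114}{9422} = 21114 \cdot \frac{1}{9422} = \frac{10557}{4711}$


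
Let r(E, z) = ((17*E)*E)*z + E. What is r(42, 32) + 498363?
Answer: 1458021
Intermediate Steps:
r(E, z) = E + 17*z*E² (r(E, z) = (17*E²)*z + E = 17*z*E² + E = E + 17*z*E²)
r(42, 32) + 498363 = 42*(1 + 17*42*32) + 498363 = 42*(1 + 22848) + 498363 = 42*22849 + 498363 = 959658 + 498363 = 1458021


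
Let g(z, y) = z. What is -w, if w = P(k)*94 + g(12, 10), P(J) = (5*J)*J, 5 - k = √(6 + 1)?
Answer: -15052 + 4700*√7 ≈ -2617.0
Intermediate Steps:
k = 5 - √7 (k = 5 - √(6 + 1) = 5 - √7 ≈ 2.3542)
P(J) = 5*J²
w = 12 + 470*(5 - √7)² (w = (5*(5 - √7)²)*94 + 12 = 470*(5 - √7)² + 12 = 12 + 470*(5 - √7)² ≈ 2617.0)
-w = -(15052 - 4700*√7) = -15052 + 4700*√7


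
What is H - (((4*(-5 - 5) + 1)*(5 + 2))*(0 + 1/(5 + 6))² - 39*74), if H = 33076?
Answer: 4351675/121 ≈ 35964.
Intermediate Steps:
H - (((4*(-5 - 5) + 1)*(5 + 2))*(0 + 1/(5 + 6))² - 39*74) = 33076 - (((4*(-5 - 5) + 1)*(5 + 2))*(0 + 1/(5 + 6))² - 39*74) = 33076 - (((4*(-10) + 1)*7)*(0 + 1/11)² - 2886) = 33076 - (((-40 + 1)*7)*(0 + 1/11)² - 2886) = 33076 - ((-39*7)*(1/11)² - 2886) = 33076 - (-273*1/121 - 2886) = 33076 - (-273/121 - 2886) = 33076 - 1*(-349479/121) = 33076 + 349479/121 = 4351675/121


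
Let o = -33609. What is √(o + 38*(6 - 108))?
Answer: 21*I*√85 ≈ 193.61*I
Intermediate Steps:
√(o + 38*(6 - 108)) = √(-33609 + 38*(6 - 108)) = √(-33609 + 38*(-102)) = √(-33609 - 3876) = √(-37485) = 21*I*√85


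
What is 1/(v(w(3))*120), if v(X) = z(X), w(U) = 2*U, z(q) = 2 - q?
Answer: -1/480 ≈ -0.0020833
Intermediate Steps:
v(X) = 2 - X
1/(v(w(3))*120) = 1/((2 - 2*3)*120) = 1/((2 - 1*6)*120) = 1/((2 - 6)*120) = 1/(-4*120) = 1/(-480) = -1/480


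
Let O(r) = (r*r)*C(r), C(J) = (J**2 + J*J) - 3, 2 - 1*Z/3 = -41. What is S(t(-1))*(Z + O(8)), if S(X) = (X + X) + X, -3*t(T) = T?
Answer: 8129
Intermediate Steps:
Z = 129 (Z = 6 - 3*(-41) = 6 + 123 = 129)
t(T) = -T/3
C(J) = -3 + 2*J**2 (C(J) = (J**2 + J**2) - 3 = 2*J**2 - 3 = -3 + 2*J**2)
O(r) = r**2*(-3 + 2*r**2) (O(r) = (r*r)*(-3 + 2*r**2) = r**2*(-3 + 2*r**2))
S(X) = 3*X (S(X) = 2*X + X = 3*X)
S(t(-1))*(Z + O(8)) = (3*(-1/3*(-1)))*(129 + 8**2*(-3 + 2*8**2)) = (3*(1/3))*(129 + 64*(-3 + 2*64)) = 1*(129 + 64*(-3 + 128)) = 1*(129 + 64*125) = 1*(129 + 8000) = 1*8129 = 8129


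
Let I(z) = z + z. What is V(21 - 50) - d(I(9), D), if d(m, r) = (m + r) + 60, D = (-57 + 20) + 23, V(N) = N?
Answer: -93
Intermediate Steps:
D = -14 (D = -37 + 23 = -14)
I(z) = 2*z
d(m, r) = 60 + m + r
V(21 - 50) - d(I(9), D) = (21 - 50) - (60 + 2*9 - 14) = -29 - (60 + 18 - 14) = -29 - 1*64 = -29 - 64 = -93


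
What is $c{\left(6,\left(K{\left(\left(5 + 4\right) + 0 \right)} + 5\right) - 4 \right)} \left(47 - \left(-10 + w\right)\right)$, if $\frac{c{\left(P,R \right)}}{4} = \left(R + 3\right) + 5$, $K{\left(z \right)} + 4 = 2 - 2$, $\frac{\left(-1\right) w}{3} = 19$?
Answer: $2280$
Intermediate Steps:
$w = -57$ ($w = \left(-3\right) 19 = -57$)
$K{\left(z \right)} = -4$ ($K{\left(z \right)} = -4 + \left(2 - 2\right) = -4 + 0 = -4$)
$c{\left(P,R \right)} = 32 + 4 R$ ($c{\left(P,R \right)} = 4 \left(\left(R + 3\right) + 5\right) = 4 \left(\left(3 + R\right) + 5\right) = 4 \left(8 + R\right) = 32 + 4 R$)
$c{\left(6,\left(K{\left(\left(5 + 4\right) + 0 \right)} + 5\right) - 4 \right)} \left(47 - \left(-10 + w\right)\right) = \left(32 + 4 \left(\left(-4 + 5\right) - 4\right)\right) \left(47 + \left(10 - -57\right)\right) = \left(32 + 4 \left(1 - 4\right)\right) \left(47 + \left(10 + 57\right)\right) = \left(32 + 4 \left(-3\right)\right) \left(47 + 67\right) = \left(32 - 12\right) 114 = 20 \cdot 114 = 2280$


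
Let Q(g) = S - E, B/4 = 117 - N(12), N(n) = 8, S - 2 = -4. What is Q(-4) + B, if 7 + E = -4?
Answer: 445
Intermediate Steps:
E = -11 (E = -7 - 4 = -11)
S = -2 (S = 2 - 4 = -2)
B = 436 (B = 4*(117 - 1*8) = 4*(117 - 8) = 4*109 = 436)
Q(g) = 9 (Q(g) = -2 - 1*(-11) = -2 + 11 = 9)
Q(-4) + B = 9 + 436 = 445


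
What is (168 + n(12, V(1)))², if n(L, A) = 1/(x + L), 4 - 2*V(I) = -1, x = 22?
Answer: 32638369/1156 ≈ 28234.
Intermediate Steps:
V(I) = 5/2 (V(I) = 2 - ½*(-1) = 2 + ½ = 5/2)
n(L, A) = 1/(22 + L)
(168 + n(12, V(1)))² = (168 + 1/(22 + 12))² = (168 + 1/34)² = (5713/34)² = 32638369/1156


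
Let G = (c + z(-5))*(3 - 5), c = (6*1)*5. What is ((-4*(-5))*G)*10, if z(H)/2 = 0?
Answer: -12000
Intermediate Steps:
c = 30 (c = 6*5 = 30)
z(H) = 0 (z(H) = 2*0 = 0)
G = -60 (G = (30 + 0)*(3 - 5) = 30*(-2) = -60)
((-4*(-5))*G)*10 = (-4*(-5)*(-60))*10 = (20*(-60))*10 = -1200*10 = -12000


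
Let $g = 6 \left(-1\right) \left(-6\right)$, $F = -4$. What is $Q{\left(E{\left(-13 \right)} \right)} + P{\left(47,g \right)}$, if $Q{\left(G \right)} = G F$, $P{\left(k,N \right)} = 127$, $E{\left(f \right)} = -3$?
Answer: $139$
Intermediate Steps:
$g = 36$ ($g = \left(-6\right) \left(-6\right) = 36$)
$Q{\left(G \right)} = - 4 G$ ($Q{\left(G \right)} = G \left(-4\right) = - 4 G$)
$Q{\left(E{\left(-13 \right)} \right)} + P{\left(47,g \right)} = \left(-4\right) \left(-3\right) + 127 = 12 + 127 = 139$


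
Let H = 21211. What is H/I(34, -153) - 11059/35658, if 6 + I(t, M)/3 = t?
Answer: 17986021/71316 ≈ 252.20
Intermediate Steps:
I(t, M) = -18 + 3*t
H/I(34, -153) - 11059/35658 = 21211/(-18 + 3*34) - 11059/35658 = 21211/(-18 + 102) - 11059*1/35658 = 21211/84 - 11059/35658 = 17986021/71316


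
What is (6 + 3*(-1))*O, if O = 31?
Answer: 93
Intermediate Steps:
(6 + 3*(-1))*O = (6 + 3*(-1))*31 = (6 - 3)*31 = 3*31 = 93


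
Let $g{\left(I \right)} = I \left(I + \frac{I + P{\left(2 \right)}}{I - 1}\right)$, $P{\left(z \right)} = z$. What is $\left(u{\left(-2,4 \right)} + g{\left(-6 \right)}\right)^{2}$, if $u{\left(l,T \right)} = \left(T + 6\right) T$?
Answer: $\frac{258064}{49} \approx 5266.6$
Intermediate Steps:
$u{\left(l,T \right)} = T \left(6 + T\right)$ ($u{\left(l,T \right)} = \left(6 + T\right) T = T \left(6 + T\right)$)
$g{\left(I \right)} = I \left(I + \frac{2 + I}{-1 + I}\right)$ ($g{\left(I \right)} = I \left(I + \frac{I + 2}{I - 1}\right) = I \left(I + \frac{2 + I}{-1 + I}\right)$)
$\left(u{\left(-2,4 \right)} + g{\left(-6 \right)}\right)^{2} = \left(4 \left(6 + 4\right) - \frac{6 \left(2 + \left(-6\right)^{2}\right)}{-1 - 6}\right)^{2} = \left(4 \cdot 10 - \frac{6 \left(2 + 36\right)}{-7}\right)^{2} = \left(40 - \left(- \frac{6}{7}\right) 38\right)^{2} = \left(40 + \frac{228}{7}\right)^{2} = \left(\frac{508}{7}\right)^{2} = \frac{258064}{49}$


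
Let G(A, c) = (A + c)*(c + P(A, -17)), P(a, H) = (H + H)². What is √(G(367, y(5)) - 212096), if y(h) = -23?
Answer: 2*√44414 ≈ 421.49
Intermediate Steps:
P(a, H) = 4*H² (P(a, H) = (2*H)² = 4*H²)
G(A, c) = (1156 + c)*(A + c) (G(A, c) = (A + c)*(c + 4*(-17)²) = (A + c)*(c + 4*289) = (A + c)*(c + 1156) = (A + c)*(1156 + c) = (1156 + c)*(A + c))
√(G(367, y(5)) - 212096) = √(((-23)² + 1156*367 + 1156*(-23) + 367*(-23)) - 212096) = √((529 + 424252 - 26588 - 8441) - 212096) = √(389752 - 212096) = √177656 = 2*√44414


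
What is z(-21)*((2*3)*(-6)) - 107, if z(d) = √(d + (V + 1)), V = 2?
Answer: -107 - 108*I*√2 ≈ -107.0 - 152.74*I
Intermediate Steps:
z(d) = √(3 + d) (z(d) = √(d + (2 + 1)) = √(d + 3) = √(3 + d))
z(-21)*((2*3)*(-6)) - 107 = √(3 - 21)*((2*3)*(-6)) - 107 = √(-18)*(6*(-6)) - 107 = (3*I*√2)*(-36) - 107 = -108*I*√2 - 107 = -107 - 108*I*√2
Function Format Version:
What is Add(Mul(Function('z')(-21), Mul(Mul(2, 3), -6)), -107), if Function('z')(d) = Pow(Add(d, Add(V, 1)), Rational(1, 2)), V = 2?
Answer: Add(-107, Mul(-108, I, Pow(2, Rational(1, 2)))) ≈ Add(-107.00, Mul(-152.74, I))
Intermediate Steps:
Function('z')(d) = Pow(Add(3, d), Rational(1, 2)) (Function('z')(d) = Pow(Add(d, Add(2, 1)), Rational(1, 2)) = Pow(Add(d, 3), Rational(1, 2)) = Pow(Add(3, d), Rational(1, 2)))
Add(Mul(Function('z')(-21), Mul(Mul(2, 3), -6)), -107) = Add(Mul(Pow(Add(3, -21), Rational(1, 2)), Mul(Mul(2, 3), -6)), -107) = Add(Mul(Pow(-18, Rational(1, 2)), Mul(6, -6)), -107) = Add(Mul(Mul(3, I, Pow(2, Rational(1, 2))), -36), -107) = Add(Mul(-108, I, Pow(2, Rational(1, 2))), -107) = Add(-107, Mul(-108, I, Pow(2, Rational(1, 2))))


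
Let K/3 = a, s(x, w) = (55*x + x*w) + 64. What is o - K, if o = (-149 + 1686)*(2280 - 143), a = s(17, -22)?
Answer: 3282694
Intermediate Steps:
s(x, w) = 64 + 55*x + w*x (s(x, w) = (55*x + w*x) + 64 = 64 + 55*x + w*x)
a = 625 (a = 64 + 55*17 - 22*17 = 64 + 935 - 374 = 625)
K = 1875 (K = 3*625 = 1875)
o = 3284569 (o = 1537*2137 = 3284569)
o - K = 3284569 - 1*1875 = 3284569 - 1875 = 3282694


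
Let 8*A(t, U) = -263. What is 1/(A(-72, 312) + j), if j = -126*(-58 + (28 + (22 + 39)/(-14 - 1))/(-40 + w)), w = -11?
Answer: 680/4987293 ≈ 0.00013635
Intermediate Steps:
A(t, U) = -263/8 (A(t, U) = (⅛)*(-263) = -263/8)
j = 626206/85 (j = -126*(-58 + (28 + (22 + 39)/(-14 - 1))/(-40 - 11)) = -126*(-58 + (28 + 61/(-15))/(-51)) = -126*(-58 + (28 + 61*(-1/15))*(-1/51)) = -126*(-58 + (28 - 61/15)*(-1/51)) = -126*(-58 + (359/15)*(-1/51)) = -126*(-58 - 359/765) = -126*(-44729/765) = 626206/85 ≈ 7367.1)
1/(A(-72, 312) + j) = 1/(-263/8 + 626206/85) = 1/(4987293/680) = 680/4987293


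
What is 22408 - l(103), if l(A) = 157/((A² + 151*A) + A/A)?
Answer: 586260347/26163 ≈ 22408.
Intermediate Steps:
l(A) = 157/(1 + A² + 151*A) (l(A) = 157/((A² + 151*A) + 1) = 157/(1 + A² + 151*A))
22408 - l(103) = 22408 - 157/(1 + 103² + 151*103) = 22408 - 157/(1 + 10609 + 15553) = 22408 - 157/26163 = 586260347/26163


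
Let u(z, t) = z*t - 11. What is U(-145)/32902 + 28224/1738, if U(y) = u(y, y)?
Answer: 241287095/14295919 ≈ 16.878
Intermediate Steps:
u(z, t) = -11 + t*z (u(z, t) = t*z - 11 = -11 + t*z)
U(y) = -11 + y² (U(y) = -11 + y*y = -11 + y²)
U(-145)/32902 + 28224/1738 = (-11 + (-145)²)/32902 + 28224/1738 = (-11 + 21025)*(1/32902) + 28224*(1/1738) = 21014*(1/32902) + 14112/869 = 10507/16451 + 14112/869 = 241287095/14295919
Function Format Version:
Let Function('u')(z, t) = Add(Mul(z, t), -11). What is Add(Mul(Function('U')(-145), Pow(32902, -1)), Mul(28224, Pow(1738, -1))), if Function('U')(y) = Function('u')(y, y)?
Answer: Rational(241287095, 14295919) ≈ 16.878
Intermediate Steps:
Function('u')(z, t) = Add(-11, Mul(t, z)) (Function('u')(z, t) = Add(Mul(t, z), -11) = Add(-11, Mul(t, z)))
Function('U')(y) = Add(-11, Pow(y, 2)) (Function('U')(y) = Add(-11, Mul(y, y)) = Add(-11, Pow(y, 2)))
Add(Mul(Function('U')(-145), Pow(32902, -1)), Mul(28224, Pow(1738, -1))) = Add(Mul(Add(-11, Pow(-145, 2)), Pow(32902, -1)), Mul(28224, Pow(1738, -1))) = Add(Mul(Add(-11, 21025), Rational(1, 32902)), Mul(28224, Rational(1, 1738))) = Add(Mul(21014, Rational(1, 32902)), Rational(14112, 869)) = Add(Rational(10507, 16451), Rational(14112, 869)) = Rational(241287095, 14295919)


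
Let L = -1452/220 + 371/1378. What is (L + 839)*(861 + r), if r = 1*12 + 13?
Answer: 47953421/65 ≈ 7.3775e+5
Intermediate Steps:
r = 25 (r = 12 + 13 = 25)
L = -823/130 (L = -1452*1/220 + 371*(1/1378) = -33/5 + 7/26 = -823/130 ≈ -6.3308)
(L + 839)*(861 + r) = (-823/130 + 839)*(861 + 25) = (108247/130)*886 = 47953421/65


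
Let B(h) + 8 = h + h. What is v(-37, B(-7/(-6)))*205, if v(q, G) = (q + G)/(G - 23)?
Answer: 13120/43 ≈ 305.12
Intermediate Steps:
B(h) = -8 + 2*h (B(h) = -8 + (h + h) = -8 + 2*h)
v(q, G) = (G + q)/(-23 + G)
v(-37, B(-7/(-6)))*205 = (((-8 + 2*(-7/(-6))) - 37)/(-23 + (-8 + 2*(-7/(-6)))))*205 = (((-8 + 2*(-7*(-⅙))) - 37)/(-23 + (-8 + 2*(-7*(-⅙)))))*205 = (((-8 + 2*(7/6)) - 37)/(-23 + (-8 + 2*(7/6))))*205 = (((-8 + 7/3) - 37)/(-23 + (-8 + 7/3)))*205 = ((-17/3 - 37)/(-23 - 17/3))*205 = (-128/3/(-86/3))*205 = -3/86*(-128/3)*205 = (64/43)*205 = 13120/43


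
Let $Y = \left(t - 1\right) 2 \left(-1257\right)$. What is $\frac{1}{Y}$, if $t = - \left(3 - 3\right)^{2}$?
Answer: $\frac{1}{2514} \approx 0.00039777$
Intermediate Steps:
$t = 0$ ($t = - 0^{2} = \left(-1\right) 0 = 0$)
$Y = 2514$ ($Y = \left(0 - 1\right) 2 \left(-1257\right) = \left(-1\right) 2 \left(-1257\right) = \left(-2\right) \left(-1257\right) = 2514$)
$\frac{1}{Y} = \frac{1}{2514}$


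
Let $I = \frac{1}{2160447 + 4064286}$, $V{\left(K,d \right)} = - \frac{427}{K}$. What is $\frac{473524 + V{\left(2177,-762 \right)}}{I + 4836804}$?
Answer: $\frac{916690926178899}{9363529990206563} \approx 0.0979$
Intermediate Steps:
$I = \frac{1}{6224733} \approx 1.6065 \cdot 10^{-7}$
$\frac{473524 + V{\left(2177,-762 \right)}}{I + 4836804} = \frac{473524 - \frac{427}{2177}}{\frac{1}{6224733} + 4836804} = \frac{473524 - \frac{61}{311}}{\frac{30107813473333}{6224733}} = \left(473524 - \frac{61}{311}\right) \frac{6224733}{30107813473333} = \frac{147265903}{311} \cdot \frac{6224733}{30107813473333} = \frac{916690926178899}{9363529990206563}$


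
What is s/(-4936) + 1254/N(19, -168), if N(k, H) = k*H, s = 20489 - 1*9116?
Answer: -93185/34552 ≈ -2.6969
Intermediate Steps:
s = 11373 (s = 20489 - 9116 = 11373)
N(k, H) = H*k
s/(-4936) + 1254/N(19, -168) = 11373/(-4936) + 1254/((-168*19)) = 11373*(-1/4936) + 1254/(-3192) = -11373/4936 + 1254*(-1/3192) = -11373/4936 - 11/28 = -93185/34552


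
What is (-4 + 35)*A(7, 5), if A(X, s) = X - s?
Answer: 62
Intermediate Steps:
(-4 + 35)*A(7, 5) = (-4 + 35)*(7 - 1*5) = 31*(7 - 5) = 31*2 = 62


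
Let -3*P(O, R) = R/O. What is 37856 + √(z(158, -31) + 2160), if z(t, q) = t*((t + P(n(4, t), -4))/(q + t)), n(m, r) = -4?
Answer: 37856 + √342021414/381 ≈ 37905.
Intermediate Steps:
P(O, R) = -R/(3*O)
z(t, q) = t*(-⅓ + t)/(q + t) (z(t, q) = t*((t - ⅓*(-4)/(-4))/(q + t)) = t*((t - ⅓*(-4)*(-¼))/(q + t)) = t*((t - ⅓)/(q + t)) = t*((-⅓ + t)/(q + t)) = t*(-⅓ + t)/(q + t))
37856 + √(z(158, -31) + 2160) = 37856 + √((⅓)*158*(-1 + 3*158)/(-31 + 158) + 2160) = 37856 + √((⅓)*158*(-1 + 474)/127 + 2160) = 37856 + √((⅓)*158*(1/127)*473 + 2160) = 37856 + √(74734/381 + 2160) = 37856 + √(897694/381) = 37856 + √342021414/381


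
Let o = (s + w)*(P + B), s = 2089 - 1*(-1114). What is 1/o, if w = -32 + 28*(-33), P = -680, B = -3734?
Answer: -1/9918258 ≈ -1.0082e-7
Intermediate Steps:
w = -956 (w = -32 - 924 = -956)
s = 3203 (s = 2089 + 1114 = 3203)
o = -9918258 (o = (3203 - 956)*(-680 - 3734) = 2247*(-4414) = -9918258)
1/o = 1/(-9918258) = -1/9918258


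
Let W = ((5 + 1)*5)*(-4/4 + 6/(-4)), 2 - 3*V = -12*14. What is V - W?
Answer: 395/3 ≈ 131.67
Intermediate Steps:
V = 170/3 (V = 2/3 - (-4)*14 = 2/3 - 1/3*(-168) = 2/3 + 56 = 170/3 ≈ 56.667)
W = -75 (W = (6*5)*(-4*1/4 + 6*(-1/4)) = 30*(-1 - 3/2) = 30*(-5/2) = -75)
V - W = 170/3 - 1*(-75) = 170/3 + 75 = 395/3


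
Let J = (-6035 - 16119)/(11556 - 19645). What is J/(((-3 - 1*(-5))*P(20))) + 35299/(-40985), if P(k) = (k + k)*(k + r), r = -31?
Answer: -2292523267/2652221320 ≈ -0.86438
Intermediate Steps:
J = 22154/8089 (J = -22154/(-8089) = -22154*(-1/8089) = 22154/8089 ≈ 2.7388)
P(k) = 2*k*(-31 + k) (P(k) = (k + k)*(k - 31) = (2*k)*(-31 + k) = 2*k*(-31 + k))
J/(((-3 - 1*(-5))*P(20))) + 35299/(-40985) = 22154/(8089*(((-3 - 1*(-5))*(2*20*(-31 + 20))))) + 35299/(-40985) = 22154/(8089*(((-3 + 5)*(2*20*(-11))))) + 35299*(-1/40985) = 22154/(8089*((2*(-440)))) - 35299/40985 = (22154/8089)/(-880) - 35299/40985 = (22154/8089)*(-1/880) - 35299/40985 = -1007/323560 - 35299/40985 = -2292523267/2652221320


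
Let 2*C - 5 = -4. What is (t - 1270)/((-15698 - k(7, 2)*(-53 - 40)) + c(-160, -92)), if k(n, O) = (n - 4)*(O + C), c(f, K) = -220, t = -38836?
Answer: 80212/30441 ≈ 2.6350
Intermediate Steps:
C = 1/2 (C = 5/2 + (1/2)*(-4) = 5/2 - 2 = 1/2 ≈ 0.50000)
k(n, O) = (1/2 + O)*(-4 + n) (k(n, O) = (n - 4)*(O + 1/2) = (-4 + n)*(1/2 + O) = (1/2 + O)*(-4 + n))
(t - 1270)/((-15698 - k(7, 2)*(-53 - 40)) + c(-160, -92)) = (-38836 - 1270)/((-15698 - (-2 + (1/2)*7 - 4*2 + 2*7)*(-53 - 40)) - 220) = -40106/((-15698 - (-2 + 7/2 - 8 + 14)*(-93)) - 220) = -40106/((-15698 - 15*(-93)/2) - 220) = -40106/((-15698 - 1*(-1395/2)) - 220) = -40106/((-15698 + 1395/2) - 220) = -40106/(-30001/2 - 220) = -40106/(-30441/2) = -40106*(-2/30441) = 80212/30441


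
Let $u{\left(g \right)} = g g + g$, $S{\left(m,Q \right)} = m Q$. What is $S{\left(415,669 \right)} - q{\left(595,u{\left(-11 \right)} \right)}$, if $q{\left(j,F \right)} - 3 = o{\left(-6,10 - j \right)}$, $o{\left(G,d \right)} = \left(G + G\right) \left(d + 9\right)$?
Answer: $270720$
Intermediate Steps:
$S{\left(m,Q \right)} = Q m$
$o{\left(G,d \right)} = 2 G \left(9 + d\right)$
$u{\left(g \right)} = g + g^{2}$ ($u{\left(g \right)} = g^{2} + g = g + g^{2}$)
$q{\left(j,F \right)} = -225 + 12 j$ ($q{\left(j,F \right)} = 3 + 2 \left(-6\right) \left(9 - \left(-10 + j\right)\right) = 3 + 2 \left(-6\right) \left(19 - j\right) = 3 + \left(-228 + 12 j\right) = -225 + 12 j$)
$S{\left(415,669 \right)} - q{\left(595,u{\left(-11 \right)} \right)} = 669 \cdot 415 - \left(-225 + 12 \cdot 595\right) = 277635 - \left(-225 + 7140\right) = 277635 - 6915 = 270720$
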